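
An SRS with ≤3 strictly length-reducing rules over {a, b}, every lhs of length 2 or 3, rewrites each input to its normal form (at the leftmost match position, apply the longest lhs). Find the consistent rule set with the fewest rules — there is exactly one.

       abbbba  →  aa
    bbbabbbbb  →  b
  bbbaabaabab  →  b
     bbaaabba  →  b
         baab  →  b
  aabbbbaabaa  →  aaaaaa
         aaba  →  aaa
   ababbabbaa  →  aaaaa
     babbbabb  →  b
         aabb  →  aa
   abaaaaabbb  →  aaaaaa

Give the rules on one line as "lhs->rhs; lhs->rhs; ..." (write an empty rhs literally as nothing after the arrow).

  | abbbba => abbba => abba => aba => aa
  | bbbabbbbb => bbabbbbb => babbbbb => bbbbbb => bbbbb => bbbb => bbb => bb => b
  | bbbaabaabab => bbaabaabab => baabaabab => babaabab => bbaabab => baabab => babab => bbab => bab => bb => b
  | bbaaabba => baaabba => baabba => babba => bbba => bba => ba => b

ab->a; ba->b; bb->b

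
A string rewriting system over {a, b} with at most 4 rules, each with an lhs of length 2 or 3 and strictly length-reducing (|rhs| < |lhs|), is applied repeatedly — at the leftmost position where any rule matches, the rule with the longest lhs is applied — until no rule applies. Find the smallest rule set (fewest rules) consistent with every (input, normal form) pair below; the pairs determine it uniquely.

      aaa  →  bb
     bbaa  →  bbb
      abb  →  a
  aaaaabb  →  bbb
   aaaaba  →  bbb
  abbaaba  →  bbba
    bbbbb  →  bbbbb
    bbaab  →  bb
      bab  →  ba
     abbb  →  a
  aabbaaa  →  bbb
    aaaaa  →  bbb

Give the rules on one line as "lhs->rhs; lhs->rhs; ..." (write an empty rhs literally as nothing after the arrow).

  | aaa => bb
  | bbaa => bbb
  | abb => ab => a
  | aaaaabb => bbaabb => bbb

aa->b; aaa->bb; aab->; ab->a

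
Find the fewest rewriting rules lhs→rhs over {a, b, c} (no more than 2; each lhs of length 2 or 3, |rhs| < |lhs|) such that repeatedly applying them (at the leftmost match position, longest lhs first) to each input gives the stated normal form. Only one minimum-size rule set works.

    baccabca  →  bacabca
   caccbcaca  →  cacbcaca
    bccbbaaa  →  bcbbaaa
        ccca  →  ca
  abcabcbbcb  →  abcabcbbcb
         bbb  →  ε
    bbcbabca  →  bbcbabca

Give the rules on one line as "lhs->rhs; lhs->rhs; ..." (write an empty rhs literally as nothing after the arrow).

  | baccabca => bacabca
  | caccbcaca => cacbcaca
  | bccbbaaa => bcbbaaa
  | ccca => cca => ca

bbb->; cc->c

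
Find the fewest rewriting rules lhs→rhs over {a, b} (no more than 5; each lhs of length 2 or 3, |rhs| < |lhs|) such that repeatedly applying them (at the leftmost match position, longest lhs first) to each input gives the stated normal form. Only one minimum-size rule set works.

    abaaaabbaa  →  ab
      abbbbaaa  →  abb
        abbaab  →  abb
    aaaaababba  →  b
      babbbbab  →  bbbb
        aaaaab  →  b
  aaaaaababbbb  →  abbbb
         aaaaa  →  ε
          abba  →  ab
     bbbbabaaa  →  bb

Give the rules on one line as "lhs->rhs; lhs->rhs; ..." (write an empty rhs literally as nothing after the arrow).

  | abaaaabbaa => aabaabbaa => aabbaa => baa => ab
  | abbbbaaa => abbbaba => abbba => abb
  | abbaab => ababb => abb
  | aaaaababba => abaababba => aabbabba => babba => bba => b

aaa->ab; aab->; ba->; baa->ab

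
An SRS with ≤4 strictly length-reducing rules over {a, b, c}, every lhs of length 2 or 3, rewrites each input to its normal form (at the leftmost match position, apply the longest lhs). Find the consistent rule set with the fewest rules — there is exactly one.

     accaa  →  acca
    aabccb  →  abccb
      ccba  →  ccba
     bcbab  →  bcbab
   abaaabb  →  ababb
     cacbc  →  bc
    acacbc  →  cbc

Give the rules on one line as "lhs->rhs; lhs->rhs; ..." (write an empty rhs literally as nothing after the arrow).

aa->a; aca->; cac->

  | accaa => acca
  | aabccb => abccb
  | ccba
  | bcbab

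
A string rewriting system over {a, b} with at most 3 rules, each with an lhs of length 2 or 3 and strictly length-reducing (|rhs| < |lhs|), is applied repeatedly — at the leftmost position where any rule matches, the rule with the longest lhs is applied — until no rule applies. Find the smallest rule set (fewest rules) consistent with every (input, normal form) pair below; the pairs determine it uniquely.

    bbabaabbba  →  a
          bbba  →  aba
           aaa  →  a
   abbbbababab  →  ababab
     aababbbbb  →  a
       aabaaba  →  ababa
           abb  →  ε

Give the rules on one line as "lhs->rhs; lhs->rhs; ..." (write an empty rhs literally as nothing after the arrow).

  | bbabaabbba => aabaabbba => abaabbba => ababbba => abba => a
  | bbba => aba
  | aaa => aa => a
  | abbbbababab => bbababab => aababab => ababab

aa->a; abb->; bb->a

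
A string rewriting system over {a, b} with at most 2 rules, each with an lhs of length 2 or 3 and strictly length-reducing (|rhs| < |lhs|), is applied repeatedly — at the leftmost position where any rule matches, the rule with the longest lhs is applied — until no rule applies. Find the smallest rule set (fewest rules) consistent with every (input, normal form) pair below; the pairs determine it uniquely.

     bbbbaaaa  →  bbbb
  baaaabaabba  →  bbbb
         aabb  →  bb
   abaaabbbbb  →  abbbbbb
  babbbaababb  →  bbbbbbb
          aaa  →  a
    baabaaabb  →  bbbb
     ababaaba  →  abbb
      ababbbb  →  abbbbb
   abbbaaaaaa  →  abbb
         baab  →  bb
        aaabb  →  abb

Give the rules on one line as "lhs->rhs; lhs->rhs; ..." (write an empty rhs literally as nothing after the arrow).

  | bbbbaaaa => bbbbaaa => bbbbaa => bbbba => bbbb
  | baaaabaabba => baaabaabba => baabaabba => babaabba => bbaabba => bbabba => bbbba => bbbb
  | aabb => bb
  | abaaabbbbb => abaabbbbb => ababbbbb => abbbbbb

aa->; ba->b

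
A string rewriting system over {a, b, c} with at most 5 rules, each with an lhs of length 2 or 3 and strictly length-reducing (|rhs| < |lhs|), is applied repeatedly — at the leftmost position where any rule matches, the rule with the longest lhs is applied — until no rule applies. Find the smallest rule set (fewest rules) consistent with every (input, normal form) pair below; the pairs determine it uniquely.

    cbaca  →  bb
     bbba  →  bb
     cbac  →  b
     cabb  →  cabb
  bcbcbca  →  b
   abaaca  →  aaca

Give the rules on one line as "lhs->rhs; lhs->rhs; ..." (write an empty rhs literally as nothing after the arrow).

  | cbaca => bbca => bb
  | bbba => bb
  | cbac => bbc => b
  | cabb

ba->; bc->; bca->b; cba->bb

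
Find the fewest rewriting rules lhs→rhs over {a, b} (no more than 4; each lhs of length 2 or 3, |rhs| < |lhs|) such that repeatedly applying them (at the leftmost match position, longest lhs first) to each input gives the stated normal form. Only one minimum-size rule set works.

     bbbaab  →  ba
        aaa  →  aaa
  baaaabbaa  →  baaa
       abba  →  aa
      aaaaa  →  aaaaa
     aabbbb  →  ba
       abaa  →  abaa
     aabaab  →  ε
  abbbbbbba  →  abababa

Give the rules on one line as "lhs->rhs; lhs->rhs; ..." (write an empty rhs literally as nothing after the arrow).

  | bbbaab => baaab => babb => ba
  | aaa
  | baaaabbaa => baabbbaa => bbbbbaa => babbaa => baaa
  | abba => aa

aab->bb; bb->; bbb->ba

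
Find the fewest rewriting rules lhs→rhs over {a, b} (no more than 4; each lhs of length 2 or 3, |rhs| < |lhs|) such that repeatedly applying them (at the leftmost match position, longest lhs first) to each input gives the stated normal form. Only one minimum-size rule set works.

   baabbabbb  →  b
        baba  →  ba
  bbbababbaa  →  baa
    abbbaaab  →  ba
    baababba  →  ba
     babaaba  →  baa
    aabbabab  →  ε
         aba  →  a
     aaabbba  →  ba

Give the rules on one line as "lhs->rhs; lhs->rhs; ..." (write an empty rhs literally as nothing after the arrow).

  | baabbabbb => bababbb => babbb => bbb => bb => b
  | baba => ba
  | bbbababbaa => bbababbaa => bababbaa => babbaa => bbaa => baa
  | abbbaaab => bbaaab => baaab => baab => ba

aaa->aa; ab->; bb->b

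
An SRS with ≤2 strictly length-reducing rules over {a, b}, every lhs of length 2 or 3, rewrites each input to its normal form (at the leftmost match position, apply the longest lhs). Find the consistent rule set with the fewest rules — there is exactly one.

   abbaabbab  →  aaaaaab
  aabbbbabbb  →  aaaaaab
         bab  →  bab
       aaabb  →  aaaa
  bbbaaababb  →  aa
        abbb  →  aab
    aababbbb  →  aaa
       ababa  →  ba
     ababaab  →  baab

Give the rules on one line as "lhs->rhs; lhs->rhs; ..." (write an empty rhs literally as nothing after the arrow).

aba->; bb->a

  | abbaabbab => aaaabbab => aaaaaab
  | aabbbbabbb => aaabbabbb => aaaaabbb => aaaaaab
  | bab
  | aaabb => aaaa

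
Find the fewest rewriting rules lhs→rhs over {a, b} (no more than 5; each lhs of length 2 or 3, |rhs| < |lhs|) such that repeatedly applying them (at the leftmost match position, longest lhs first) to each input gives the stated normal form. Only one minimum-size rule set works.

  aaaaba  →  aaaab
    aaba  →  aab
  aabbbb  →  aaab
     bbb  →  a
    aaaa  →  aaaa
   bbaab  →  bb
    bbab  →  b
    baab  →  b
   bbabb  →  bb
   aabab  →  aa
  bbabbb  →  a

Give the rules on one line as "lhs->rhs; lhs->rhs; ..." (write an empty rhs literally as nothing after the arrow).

ba->b; baa->; bab->; bbb->a

  | aaaaba => aaaab
  | aaba => aab
  | aabbbb => aaab
  | bbb => a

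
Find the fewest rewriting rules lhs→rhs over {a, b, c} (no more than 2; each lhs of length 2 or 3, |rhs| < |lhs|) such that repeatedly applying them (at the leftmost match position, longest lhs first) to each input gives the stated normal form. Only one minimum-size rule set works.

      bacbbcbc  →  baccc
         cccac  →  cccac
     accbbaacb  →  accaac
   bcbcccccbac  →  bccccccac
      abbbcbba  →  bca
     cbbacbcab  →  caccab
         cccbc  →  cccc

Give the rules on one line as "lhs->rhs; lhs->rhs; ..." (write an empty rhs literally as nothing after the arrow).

abb->; cb->c

  | bacbbcbc => bacbcbc => baccbc => baccc
  | cccac
  | accbbaacb => accbaacb => accaacb => accaac
  | bcbcccccbac => bccccccbac => bccccccac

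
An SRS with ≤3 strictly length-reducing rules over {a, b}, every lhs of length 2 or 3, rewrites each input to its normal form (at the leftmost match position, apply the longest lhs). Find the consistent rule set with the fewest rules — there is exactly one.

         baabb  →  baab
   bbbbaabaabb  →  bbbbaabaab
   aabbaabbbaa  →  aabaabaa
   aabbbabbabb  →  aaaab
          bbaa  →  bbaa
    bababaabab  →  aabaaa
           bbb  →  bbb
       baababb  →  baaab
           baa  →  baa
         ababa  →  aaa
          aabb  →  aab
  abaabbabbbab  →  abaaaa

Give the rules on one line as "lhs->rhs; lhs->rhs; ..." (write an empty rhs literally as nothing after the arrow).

abb->ab; bab->a

  | baabb => baab
  | bbbbaabaabb => bbbbaabaab
  | aabbaabbbaa => aabaabbbaa => aabaabbaa => aabaabaa
  | aabbbabbabb => aabbabbabb => aababbabb => aaababb => aaaab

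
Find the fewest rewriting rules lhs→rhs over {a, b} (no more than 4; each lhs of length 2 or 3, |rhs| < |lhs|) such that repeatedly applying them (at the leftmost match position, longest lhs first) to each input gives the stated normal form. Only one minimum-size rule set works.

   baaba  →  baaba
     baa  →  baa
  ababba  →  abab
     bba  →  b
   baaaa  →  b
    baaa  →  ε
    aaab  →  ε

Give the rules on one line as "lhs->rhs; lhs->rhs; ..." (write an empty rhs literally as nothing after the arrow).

  | baaba
  | baa
  | ababba => abab
  | bba => b

aaa->b; bb->; bba->b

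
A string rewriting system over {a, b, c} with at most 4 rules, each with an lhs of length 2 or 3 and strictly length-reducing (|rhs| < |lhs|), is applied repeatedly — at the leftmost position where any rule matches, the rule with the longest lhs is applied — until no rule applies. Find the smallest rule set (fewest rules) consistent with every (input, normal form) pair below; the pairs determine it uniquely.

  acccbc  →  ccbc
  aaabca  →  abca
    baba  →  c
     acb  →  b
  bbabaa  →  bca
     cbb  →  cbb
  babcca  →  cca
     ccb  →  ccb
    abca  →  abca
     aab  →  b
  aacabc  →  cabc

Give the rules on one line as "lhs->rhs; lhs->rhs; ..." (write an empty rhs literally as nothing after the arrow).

aa->; ac->; bab->ca

  | acccbc => ccbc
  | aaabca => abca
  | baba => caa => c
  | acb => b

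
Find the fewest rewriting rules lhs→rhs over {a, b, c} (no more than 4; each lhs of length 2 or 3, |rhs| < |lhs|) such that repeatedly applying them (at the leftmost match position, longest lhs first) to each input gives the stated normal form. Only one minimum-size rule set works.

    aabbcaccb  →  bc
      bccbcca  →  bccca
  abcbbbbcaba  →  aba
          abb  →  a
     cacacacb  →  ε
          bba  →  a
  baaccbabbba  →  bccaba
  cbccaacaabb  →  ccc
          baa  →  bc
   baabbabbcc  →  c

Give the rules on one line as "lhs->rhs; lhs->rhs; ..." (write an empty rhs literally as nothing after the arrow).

aa->c; ac->; bb->; cb->

  | aabbcaccb => cbbcaccb => bcaccb => bccb => bc
  | bccbcca => bccca
  | abcbbbbcaba => abbbbcaba => abbcaba => acaba => aba
  | abb => a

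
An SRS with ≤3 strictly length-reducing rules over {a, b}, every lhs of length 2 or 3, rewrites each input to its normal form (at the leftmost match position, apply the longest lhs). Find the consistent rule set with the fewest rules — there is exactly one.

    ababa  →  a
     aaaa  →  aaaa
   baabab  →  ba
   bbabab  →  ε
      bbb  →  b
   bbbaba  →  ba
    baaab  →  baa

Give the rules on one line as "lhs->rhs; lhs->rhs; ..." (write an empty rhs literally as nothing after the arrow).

ab->; bb->

  | ababa => aba => a
  | aaaa
  | baabab => baab => ba
  | bbabab => abab => ab => ε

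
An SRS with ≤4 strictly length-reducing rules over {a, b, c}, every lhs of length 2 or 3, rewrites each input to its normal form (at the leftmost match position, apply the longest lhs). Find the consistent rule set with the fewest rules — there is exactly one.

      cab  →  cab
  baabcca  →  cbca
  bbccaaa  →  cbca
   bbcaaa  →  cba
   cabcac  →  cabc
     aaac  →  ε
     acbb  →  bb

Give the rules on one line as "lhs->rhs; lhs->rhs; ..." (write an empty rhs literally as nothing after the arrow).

aa->; ac->; bbc->cb

  | cab
  | baabcca => bbcca => cbca
  | bbccaaa => cbcaaa => cbca
  | bbcaaa => cbaaa => cba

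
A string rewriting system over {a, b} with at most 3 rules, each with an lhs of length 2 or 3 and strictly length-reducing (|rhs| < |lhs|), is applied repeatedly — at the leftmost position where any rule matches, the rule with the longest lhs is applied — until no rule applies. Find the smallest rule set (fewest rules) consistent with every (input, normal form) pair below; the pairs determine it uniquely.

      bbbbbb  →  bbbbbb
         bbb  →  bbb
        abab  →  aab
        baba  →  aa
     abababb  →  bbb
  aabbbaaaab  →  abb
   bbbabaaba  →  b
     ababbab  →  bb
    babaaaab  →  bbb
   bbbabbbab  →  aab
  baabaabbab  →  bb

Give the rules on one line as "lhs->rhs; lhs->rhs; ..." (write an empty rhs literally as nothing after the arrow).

  | bbbbbb
  | bbb
  | abab => aab
  | baba => aba => aa

aaa->b; ba->a; baa->ab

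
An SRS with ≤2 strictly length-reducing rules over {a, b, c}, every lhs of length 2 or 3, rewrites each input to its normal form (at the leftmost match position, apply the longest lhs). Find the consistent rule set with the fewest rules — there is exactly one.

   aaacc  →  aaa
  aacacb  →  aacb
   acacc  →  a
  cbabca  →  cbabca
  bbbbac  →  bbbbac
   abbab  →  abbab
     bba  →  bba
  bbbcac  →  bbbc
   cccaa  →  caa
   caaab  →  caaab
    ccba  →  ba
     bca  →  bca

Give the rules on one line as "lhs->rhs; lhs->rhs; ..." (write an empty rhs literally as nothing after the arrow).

cac->c; cc->

  | aaacc => aaa
  | aacacb => aacb
  | acacc => acc => a
  | cbabca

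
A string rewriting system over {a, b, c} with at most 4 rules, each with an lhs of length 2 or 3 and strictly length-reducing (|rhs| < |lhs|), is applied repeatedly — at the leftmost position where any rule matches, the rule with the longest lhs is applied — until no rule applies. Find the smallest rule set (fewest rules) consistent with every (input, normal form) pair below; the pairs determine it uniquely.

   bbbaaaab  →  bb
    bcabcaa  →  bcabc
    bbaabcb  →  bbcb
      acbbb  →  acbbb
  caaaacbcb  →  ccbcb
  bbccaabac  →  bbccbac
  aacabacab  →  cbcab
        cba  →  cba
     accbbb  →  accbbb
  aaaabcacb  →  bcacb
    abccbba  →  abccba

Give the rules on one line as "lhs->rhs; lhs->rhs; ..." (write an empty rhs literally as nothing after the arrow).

aa->; aba->b; bba->ba

  | bbbaaaab => bbaaaab => baaaab => baab => bb
  | bcabcaa => bcabc
  | bbaabcb => baabcb => bbcb
  | acbbb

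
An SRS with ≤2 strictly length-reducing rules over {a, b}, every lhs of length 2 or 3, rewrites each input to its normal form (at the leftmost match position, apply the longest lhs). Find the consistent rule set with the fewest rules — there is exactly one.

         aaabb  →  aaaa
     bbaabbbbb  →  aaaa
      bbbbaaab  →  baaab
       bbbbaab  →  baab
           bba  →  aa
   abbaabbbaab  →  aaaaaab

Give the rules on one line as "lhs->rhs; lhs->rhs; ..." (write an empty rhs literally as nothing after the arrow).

bb->a; bbb->

  | aaabb => aaaa
  | bbaabbbbb => aaabbbbb => aaabb => aaaa
  | bbbbaaab => baaab
  | bbbbaab => baab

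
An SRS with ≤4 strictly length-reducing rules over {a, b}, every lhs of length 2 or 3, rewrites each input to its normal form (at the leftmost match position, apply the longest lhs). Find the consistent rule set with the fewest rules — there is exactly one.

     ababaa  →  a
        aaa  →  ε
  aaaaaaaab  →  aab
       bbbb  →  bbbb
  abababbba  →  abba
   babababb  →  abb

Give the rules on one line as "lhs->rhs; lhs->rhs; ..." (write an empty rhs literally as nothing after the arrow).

aaa->; aba->; baa->a; bab->a

  | ababaa => baa => a
  | aaa => ε
  | aaaaaaaab => aaaaab => aab
  | bbbb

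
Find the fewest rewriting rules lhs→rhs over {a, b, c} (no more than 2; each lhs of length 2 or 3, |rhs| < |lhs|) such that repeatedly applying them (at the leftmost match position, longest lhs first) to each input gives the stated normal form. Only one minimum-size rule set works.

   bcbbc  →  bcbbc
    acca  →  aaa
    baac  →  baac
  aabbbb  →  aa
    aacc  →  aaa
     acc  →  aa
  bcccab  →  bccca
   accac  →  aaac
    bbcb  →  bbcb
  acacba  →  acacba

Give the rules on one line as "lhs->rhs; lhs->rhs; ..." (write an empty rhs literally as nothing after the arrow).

ab->a; acc->aa

  | bcbbc
  | acca => aaa
  | baac
  | aabbbb => aabbb => aabb => aab => aa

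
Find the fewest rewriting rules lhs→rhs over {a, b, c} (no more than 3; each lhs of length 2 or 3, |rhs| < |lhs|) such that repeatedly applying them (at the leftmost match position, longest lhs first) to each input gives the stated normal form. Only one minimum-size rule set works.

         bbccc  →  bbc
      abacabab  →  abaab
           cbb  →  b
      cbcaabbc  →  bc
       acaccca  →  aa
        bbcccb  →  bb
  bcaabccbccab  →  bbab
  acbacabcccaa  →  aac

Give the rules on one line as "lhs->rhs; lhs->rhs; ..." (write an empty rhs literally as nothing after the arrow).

  | bbccc => bbc
  | abacabab => abacbab => abaab
  | cbb => b
  | cbcaabbc => caabbc => cabbc => cbbc => bc

ca->c; cb->; cc->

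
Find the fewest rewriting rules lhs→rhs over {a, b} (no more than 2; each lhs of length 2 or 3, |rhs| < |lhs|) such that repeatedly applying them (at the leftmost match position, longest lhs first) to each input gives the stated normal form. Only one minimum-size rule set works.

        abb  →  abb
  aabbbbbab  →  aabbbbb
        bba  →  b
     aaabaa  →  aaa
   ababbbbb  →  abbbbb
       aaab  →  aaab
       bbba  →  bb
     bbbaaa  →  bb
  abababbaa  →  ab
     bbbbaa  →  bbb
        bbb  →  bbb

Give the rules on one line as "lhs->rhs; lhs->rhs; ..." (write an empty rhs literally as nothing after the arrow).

  | abb
  | aabbbbbab => aabbbbb
  | bba => b
  | aaabaa => aaaba => aaa

ba->; baa->ba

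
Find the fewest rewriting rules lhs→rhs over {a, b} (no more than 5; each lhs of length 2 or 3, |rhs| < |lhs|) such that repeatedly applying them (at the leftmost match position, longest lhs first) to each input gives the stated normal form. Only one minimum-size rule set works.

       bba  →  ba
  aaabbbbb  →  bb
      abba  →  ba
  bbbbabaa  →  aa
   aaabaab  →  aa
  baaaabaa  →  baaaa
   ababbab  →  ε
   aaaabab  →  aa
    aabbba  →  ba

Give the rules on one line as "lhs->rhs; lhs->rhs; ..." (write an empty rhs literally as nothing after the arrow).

ab->; aba->; bab->; bba->ba

  | bba => ba
  | aaabbbbb => aabbbb => abbb => bb
  | abba => ba
  | bbbbabaa => bbbabaa => bbabaa => babaa => aa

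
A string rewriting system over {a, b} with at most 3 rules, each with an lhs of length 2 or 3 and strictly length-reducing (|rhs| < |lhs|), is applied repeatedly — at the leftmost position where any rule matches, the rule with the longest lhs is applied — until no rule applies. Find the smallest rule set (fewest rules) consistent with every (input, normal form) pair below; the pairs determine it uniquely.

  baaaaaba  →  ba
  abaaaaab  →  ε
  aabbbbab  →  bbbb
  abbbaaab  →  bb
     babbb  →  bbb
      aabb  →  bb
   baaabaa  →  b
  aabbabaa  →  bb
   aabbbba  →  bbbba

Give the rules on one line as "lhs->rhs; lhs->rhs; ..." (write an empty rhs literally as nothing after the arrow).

aa->; ab->

  | baaaaaba => baaaba => baba => ba
  | abaaaaab => aaaaab => aaab => ab => ε
  | aabbbbab => bbbbab => bbbb
  | abbbaaab => bbaaab => bbab => bb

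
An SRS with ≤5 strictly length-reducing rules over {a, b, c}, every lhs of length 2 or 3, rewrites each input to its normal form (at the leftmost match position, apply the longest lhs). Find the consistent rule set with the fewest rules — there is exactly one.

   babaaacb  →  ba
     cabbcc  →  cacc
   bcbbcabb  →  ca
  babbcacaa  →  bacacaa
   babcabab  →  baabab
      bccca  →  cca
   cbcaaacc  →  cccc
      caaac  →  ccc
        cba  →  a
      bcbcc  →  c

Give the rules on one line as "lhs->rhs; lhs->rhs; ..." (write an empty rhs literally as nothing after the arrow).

  | babaaacb => babccb => bacb => ba
  | cabbcc => cacc
  | bcbbcabb => bbcabb => cabb => ca
  | babbcacaa => bacacaa

aaa->c; bb->; bc->; cb->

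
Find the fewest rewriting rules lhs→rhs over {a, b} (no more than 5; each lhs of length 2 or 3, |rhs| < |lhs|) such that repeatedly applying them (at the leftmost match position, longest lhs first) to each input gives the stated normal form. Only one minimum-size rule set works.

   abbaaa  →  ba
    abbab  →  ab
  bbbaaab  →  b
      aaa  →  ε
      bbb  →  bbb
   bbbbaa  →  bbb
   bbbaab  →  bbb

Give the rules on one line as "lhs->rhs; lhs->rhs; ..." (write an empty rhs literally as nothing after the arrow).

aaa->; aba->ba; baa->; bab->

  | abbaaa => aba => ba
  | abbab => ab
  | bbbaaab => bbab => b
  | aaa => ε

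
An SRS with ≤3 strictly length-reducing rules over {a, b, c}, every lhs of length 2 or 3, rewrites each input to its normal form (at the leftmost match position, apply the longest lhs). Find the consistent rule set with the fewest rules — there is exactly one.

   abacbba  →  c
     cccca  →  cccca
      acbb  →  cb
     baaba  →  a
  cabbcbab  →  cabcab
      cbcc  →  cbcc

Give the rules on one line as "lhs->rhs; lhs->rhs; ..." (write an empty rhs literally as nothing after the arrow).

  | abacbba => acbba => cba => c
  | cccca
  | acbb => cb
  | baaba => aba => a

acb->c; ba->; bcb->c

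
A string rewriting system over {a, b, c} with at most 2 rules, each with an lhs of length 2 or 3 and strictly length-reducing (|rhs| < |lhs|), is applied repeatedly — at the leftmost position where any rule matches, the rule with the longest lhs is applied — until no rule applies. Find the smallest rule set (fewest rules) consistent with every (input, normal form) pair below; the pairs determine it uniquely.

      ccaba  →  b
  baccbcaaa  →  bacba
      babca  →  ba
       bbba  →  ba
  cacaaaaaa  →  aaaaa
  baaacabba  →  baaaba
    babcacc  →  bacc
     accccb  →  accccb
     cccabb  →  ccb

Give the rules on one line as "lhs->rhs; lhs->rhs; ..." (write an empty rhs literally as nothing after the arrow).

  | ccaba => cbba => ca => b
  | baccbcaaa => baccbbaa => baccaa => bacba
  | babca => babb => ba
  | bbba => ba

bb->; ca->b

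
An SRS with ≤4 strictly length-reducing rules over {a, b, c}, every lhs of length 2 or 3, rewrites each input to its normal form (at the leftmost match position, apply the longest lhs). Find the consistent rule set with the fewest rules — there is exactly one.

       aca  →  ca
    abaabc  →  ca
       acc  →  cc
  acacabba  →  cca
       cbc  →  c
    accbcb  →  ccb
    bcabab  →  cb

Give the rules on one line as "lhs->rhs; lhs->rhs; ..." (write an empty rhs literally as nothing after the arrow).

ac->c; ba->c; bc->

  | aca => ca
  | abaabc => acabc => cabc => ca
  | acc => cc
  | acacabba => cacabba => ccabba => ccabc => cca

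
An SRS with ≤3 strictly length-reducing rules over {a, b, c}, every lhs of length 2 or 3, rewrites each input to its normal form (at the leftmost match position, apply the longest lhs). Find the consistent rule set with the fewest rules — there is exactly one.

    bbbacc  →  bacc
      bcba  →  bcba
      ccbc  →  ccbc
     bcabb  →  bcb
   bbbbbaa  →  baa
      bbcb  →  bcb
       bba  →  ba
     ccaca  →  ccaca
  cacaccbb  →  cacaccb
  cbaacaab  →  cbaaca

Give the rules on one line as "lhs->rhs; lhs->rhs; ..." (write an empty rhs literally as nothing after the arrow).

ab->; bb->b

  | bbbacc => bbacc => bacc
  | bcba
  | ccbc
  | bcabb => bcb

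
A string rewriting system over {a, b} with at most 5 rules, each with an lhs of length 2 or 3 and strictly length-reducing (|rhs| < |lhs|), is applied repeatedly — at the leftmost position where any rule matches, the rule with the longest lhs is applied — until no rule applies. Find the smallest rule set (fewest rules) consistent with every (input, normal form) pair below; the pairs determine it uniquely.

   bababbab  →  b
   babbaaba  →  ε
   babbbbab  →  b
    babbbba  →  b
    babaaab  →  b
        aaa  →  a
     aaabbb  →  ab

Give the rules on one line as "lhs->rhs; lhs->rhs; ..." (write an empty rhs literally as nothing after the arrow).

aa->; ba->; bb->b; bba->b

  | bababbab => babbab => bbab => bb => b
  | babbaaba => bbaaba => baba => ba => ε
  | babbbbab => bbbbab => bbbab => bbab => bb => b
  | babbbba => bbbba => bbba => bba => b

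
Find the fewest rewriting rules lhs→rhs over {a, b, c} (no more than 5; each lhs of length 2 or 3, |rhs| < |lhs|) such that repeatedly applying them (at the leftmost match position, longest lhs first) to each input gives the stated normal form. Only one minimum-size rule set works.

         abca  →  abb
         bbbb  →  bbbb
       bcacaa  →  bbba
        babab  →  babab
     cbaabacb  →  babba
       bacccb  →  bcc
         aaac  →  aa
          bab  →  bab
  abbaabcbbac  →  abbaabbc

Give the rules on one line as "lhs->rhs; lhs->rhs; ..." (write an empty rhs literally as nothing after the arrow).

  | abca => abb
  | bbbb
  | bcacaa => bbcaa => bbba
  | babab

ac->; acb->ba; ca->b; cb->c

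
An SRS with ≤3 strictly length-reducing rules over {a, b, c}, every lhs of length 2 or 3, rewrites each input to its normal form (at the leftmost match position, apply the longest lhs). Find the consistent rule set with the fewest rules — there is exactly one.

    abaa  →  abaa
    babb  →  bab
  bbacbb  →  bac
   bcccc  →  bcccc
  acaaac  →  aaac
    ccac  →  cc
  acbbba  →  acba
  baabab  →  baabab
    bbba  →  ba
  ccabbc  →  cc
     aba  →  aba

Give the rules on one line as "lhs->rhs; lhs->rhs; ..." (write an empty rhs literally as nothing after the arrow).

bb->b; ca->; cbb->c

  | abaa
  | babb => bab
  | bbacbb => bacbb => bac
  | bcccc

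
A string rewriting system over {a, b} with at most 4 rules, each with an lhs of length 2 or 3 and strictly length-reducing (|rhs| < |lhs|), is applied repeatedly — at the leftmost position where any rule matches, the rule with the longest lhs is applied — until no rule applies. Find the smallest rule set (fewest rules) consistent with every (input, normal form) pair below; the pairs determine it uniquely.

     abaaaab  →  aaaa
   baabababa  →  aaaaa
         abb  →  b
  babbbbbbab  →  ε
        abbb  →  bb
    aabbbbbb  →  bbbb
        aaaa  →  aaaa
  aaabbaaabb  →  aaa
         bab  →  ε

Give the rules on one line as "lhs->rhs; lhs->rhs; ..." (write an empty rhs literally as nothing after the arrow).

  | abaaaab => aaaaab => aaaa
  | baabababa => aabababa => aaababa => aaaaba => aaaaa
  | abb => b
  | babbbbbbab => abbbbbbab => bbbbbab => bbbbab => bbbab => bbab => bab => ab => ε

ab->; aba->aa; ba->a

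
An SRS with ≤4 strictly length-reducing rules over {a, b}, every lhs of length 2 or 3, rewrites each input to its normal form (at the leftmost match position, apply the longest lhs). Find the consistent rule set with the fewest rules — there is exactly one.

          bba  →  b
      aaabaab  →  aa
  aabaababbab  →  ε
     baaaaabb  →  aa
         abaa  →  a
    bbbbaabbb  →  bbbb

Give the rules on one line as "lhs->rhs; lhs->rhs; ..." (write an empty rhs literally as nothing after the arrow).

  | bba => b
  | aaabaab => aaab => aa
  | aabaababbab => aababbab => abbab => bab => ε
  | baaaaabb => aaaabb => aaab => aa

ab->; aba->; ba->; bab->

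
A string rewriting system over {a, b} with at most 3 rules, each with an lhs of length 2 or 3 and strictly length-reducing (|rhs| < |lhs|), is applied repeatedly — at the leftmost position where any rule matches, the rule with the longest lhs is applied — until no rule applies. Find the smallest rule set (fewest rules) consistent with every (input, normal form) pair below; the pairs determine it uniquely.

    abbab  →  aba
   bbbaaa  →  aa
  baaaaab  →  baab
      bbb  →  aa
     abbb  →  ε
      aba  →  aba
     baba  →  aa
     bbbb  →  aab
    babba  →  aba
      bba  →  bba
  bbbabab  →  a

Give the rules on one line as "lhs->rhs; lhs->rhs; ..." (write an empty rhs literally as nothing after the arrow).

aaa->; bab->a; bbb->aa

  | abbab => aba
  | bbbaaa => aaaaa => aa
  | baaaaab => baab
  | bbb => aa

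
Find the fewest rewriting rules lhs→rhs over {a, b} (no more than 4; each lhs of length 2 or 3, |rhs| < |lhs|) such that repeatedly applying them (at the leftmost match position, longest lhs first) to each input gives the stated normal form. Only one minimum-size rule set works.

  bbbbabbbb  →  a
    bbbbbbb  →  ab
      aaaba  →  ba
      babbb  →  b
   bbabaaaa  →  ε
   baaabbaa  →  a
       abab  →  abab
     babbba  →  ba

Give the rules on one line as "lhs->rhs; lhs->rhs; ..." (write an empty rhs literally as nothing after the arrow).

  | bbbbabbbb => abbabbbb => aaabbbb => bbbb => abb => aa => a
  | bbbbbbb => abbbbb => aabbb => abbb => aab => ab
  | aaaba => ba
  | babbb => baab => b

aa->a; aaa->; baa->; bb->a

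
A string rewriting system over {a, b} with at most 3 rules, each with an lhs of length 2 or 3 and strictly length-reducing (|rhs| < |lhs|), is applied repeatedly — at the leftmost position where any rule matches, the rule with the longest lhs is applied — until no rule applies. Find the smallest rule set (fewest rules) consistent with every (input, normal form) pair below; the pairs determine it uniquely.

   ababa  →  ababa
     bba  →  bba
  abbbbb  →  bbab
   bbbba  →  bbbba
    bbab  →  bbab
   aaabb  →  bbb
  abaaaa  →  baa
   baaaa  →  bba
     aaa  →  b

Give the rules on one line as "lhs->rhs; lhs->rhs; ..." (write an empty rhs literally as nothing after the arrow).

  | ababa
  | bba
  | abbbbb => babbb => bbab
  | bbbba

aaa->b; abb->ba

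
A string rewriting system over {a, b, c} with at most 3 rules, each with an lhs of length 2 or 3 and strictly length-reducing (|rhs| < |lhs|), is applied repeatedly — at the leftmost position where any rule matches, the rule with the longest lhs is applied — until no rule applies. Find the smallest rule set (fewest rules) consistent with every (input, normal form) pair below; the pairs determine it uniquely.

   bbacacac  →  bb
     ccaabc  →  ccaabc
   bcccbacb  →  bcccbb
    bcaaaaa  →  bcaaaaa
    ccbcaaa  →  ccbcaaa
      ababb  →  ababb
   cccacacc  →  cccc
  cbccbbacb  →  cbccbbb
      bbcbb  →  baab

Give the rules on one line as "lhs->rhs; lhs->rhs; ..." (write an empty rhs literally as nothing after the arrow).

  | bbacacac => bbacac => bbac => bb
  | ccaabc
  | bcccbacb => bcccbb
  | bcaaaaa

ac->; bcb->aa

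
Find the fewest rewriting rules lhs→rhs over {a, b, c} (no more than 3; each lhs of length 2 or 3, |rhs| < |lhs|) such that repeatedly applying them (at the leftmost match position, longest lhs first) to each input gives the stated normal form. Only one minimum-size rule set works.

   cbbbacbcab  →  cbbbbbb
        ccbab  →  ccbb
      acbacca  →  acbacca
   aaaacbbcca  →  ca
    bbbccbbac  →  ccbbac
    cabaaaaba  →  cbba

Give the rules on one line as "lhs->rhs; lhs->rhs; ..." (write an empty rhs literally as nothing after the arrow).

ab->b; bc->c; cbc->bb

  | cbbbacbcab => cbbbabbab => cbbbbbab => cbbbbbb
  | ccbab => ccbb
  | acbacca
  | aaaacbbcca => aaaacbcca => aaaabbca => aaabbca => aabbca => abbca => bbca => bca => ca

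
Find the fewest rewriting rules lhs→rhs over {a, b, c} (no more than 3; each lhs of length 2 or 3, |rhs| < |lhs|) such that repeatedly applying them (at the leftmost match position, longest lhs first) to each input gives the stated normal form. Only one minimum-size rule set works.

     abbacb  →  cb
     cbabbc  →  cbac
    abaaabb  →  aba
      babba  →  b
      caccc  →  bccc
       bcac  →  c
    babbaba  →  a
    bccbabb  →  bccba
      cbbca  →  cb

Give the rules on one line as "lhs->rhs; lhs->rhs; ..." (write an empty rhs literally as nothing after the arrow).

aa->; bb->; ca->b

  | abbacb => aacb => cb
  | cbabbc => cbac
  | abaaabb => ababb => aba
  | babba => baa => b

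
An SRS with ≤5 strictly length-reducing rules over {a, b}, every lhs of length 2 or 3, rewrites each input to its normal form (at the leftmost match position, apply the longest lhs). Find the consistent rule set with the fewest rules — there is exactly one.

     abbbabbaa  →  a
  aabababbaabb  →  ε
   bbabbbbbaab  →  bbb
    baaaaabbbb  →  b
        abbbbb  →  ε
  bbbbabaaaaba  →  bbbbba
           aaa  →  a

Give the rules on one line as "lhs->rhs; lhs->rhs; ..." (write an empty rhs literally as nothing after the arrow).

  | abbbabbaa => abbabbaa => ababbaa => abbaa => abaa => aa => a
  | aabababbaabb => abababbaabb => ababbaabb => abbaabb => abaabb => aabb => abb => ab => ε
  | bbabbbbbaab => bbabbbbaab => bbabbbaab => bbabbaab => bbabaab => bbaab => bbb
  | baaaaabbbb => baaabbbb => babbbb => babbb => babb => bab => b

aa->a; ab->; abb->ab; baa->b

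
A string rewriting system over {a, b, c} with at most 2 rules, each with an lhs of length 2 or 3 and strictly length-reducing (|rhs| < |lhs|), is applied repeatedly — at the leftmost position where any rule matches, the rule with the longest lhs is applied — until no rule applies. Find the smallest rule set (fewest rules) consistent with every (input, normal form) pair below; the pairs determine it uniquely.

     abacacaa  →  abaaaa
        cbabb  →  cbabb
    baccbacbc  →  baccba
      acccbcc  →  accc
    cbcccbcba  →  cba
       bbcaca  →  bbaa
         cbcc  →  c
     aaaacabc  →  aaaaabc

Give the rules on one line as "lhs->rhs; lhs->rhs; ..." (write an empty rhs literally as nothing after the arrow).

  | abacacaa => abaacaa => abaaaa
  | cbabb
  | baccbacbc => baccba
  | acccbcc => accc

ca->a; cbc->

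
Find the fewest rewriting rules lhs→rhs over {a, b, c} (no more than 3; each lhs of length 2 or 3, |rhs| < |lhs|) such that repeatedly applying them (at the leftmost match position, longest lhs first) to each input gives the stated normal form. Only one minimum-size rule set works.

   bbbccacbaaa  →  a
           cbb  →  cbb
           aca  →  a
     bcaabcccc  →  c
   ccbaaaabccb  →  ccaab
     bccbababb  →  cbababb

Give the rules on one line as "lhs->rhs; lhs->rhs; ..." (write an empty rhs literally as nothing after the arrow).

ac->; baa->a; bc->

  | bbbccacbaaa => bbcacbaaa => bacbaaa => bbaaa => baa => a
  | cbb
  | aca => a
  | bcaabcccc => aabcccc => aaccc => acc => c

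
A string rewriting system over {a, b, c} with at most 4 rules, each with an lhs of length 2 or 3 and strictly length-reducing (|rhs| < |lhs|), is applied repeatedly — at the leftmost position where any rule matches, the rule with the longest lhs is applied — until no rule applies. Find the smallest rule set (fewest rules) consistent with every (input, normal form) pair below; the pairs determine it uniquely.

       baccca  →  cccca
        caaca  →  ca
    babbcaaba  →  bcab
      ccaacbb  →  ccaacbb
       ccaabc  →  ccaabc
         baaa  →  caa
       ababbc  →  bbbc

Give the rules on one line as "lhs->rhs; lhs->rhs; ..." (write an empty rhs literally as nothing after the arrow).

aba->b; aca->; ba->c; bab->

  | baccca => cccca
  | caaca => ca
  | babbcaaba => bcaaba => bcab
  | ccaacbb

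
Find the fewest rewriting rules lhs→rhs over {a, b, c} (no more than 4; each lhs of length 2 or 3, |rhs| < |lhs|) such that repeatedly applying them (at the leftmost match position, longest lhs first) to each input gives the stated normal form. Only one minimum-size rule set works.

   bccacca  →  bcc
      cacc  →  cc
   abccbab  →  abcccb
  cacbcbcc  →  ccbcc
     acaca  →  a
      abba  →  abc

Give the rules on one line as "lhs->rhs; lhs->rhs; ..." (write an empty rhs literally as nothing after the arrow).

ba->c; bcb->cb; ca->

  | bccacca => bccca => bcc
  | cacc => cc
  | abccbab => abcccb
  | cacbcbcc => cbcbcc => ccbcc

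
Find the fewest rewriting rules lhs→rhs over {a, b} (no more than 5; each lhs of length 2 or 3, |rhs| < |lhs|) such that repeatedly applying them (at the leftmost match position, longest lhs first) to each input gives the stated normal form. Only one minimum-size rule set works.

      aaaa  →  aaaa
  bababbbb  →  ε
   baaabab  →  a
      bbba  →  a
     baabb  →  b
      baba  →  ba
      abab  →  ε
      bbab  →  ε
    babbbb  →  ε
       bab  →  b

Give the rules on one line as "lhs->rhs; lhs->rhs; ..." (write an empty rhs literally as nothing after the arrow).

ab->; baa->a; bb->; bbb->bb

  | aaaa
  | bababbbb => babbbb => bbbb => bbb => bb => ε
  | baaabab => aabab => aab => a
  | bbba => bba => a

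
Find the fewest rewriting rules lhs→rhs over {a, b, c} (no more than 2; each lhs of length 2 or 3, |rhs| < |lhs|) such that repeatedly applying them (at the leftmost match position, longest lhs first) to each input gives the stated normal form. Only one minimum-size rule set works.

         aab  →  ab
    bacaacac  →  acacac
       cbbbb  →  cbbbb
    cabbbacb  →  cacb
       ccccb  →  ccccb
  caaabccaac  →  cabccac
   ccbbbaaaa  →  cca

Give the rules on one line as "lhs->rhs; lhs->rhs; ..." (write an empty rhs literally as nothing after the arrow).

  | aab => ab
  | bacaacac => acaacac => acacac
  | cbbbb
  | cabbbacb => cabbacb => cabacb => caacb => cacb

aa->a; ba->a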